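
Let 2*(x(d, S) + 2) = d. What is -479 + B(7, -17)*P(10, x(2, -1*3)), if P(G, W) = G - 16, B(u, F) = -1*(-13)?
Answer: -557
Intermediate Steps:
x(d, S) = -2 + d/2
B(u, F) = 13
P(G, W) = -16 + G
-479 + B(7, -17)*P(10, x(2, -1*3)) = -479 + 13*(-16 + 10) = -479 + 13*(-6) = -479 - 78 = -557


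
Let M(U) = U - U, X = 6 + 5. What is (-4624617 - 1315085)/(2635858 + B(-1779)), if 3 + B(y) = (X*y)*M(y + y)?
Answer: -5939702/2635855 ≈ -2.2534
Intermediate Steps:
X = 11
M(U) = 0
B(y) = -3 (B(y) = -3 + (11*y)*0 = -3 + 0 = -3)
(-4624617 - 1315085)/(2635858 + B(-1779)) = (-4624617 - 1315085)/(2635858 - 3) = -5939702/2635855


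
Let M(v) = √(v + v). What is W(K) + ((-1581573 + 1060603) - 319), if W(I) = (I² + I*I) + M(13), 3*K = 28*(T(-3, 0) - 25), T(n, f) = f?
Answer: -3711601/9 + √26 ≈ -4.1240e+5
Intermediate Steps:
M(v) = √2*√v (M(v) = √(2*v) = √2*√v)
K = -700/3 (K = (28*(0 - 25))/3 = (28*(-25))/3 = (⅓)*(-700) = -700/3 ≈ -233.33)
W(I) = √26 + 2*I² (W(I) = (I² + I*I) + √2*√13 = (I² + I²) + √26 = 2*I² + √26 = √26 + 2*I²)
W(K) + ((-1581573 + 1060603) - 319) = (√26 + 2*(-700/3)²) + ((-1581573 + 1060603) - 319) = (√26 + 2*(490000/9)) + (-520970 - 319) = (√26 + 980000/9) - 521289 = (980000/9 + √26) - 521289 = -3711601/9 + √26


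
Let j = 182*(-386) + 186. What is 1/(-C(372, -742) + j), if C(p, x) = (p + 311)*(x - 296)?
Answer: 1/638888 ≈ 1.5652e-6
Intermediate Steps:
C(p, x) = (-296 + x)*(311 + p) (C(p, x) = (311 + p)*(-296 + x) = (-296 + x)*(311 + p))
j = -70066 (j = -70252 + 186 = -70066)
1/(-C(372, -742) + j) = 1/(-(-92056 - 296*372 + 311*(-742) + 372*(-742)) - 70066) = 1/(-(-92056 - 110112 - 230762 - 276024) - 70066) = 1/(-1*(-708954) - 70066) = 1/(708954 - 70066) = 1/638888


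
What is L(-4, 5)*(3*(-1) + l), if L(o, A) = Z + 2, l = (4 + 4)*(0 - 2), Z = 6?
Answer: -152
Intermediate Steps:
l = -16 (l = 8*(-2) = -16)
L(o, A) = 8 (L(o, A) = 6 + 2 = 8)
L(-4, 5)*(3*(-1) + l) = 8*(3*(-1) - 16) = 8*(-3 - 16) = 8*(-19) = -152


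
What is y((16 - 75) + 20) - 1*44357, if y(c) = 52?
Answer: -44305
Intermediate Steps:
y((16 - 75) + 20) - 1*44357 = 52 - 1*44357 = 52 - 44357 = -44305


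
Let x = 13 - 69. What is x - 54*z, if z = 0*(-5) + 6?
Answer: -380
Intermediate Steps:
x = -56
z = 6 (z = 0 + 6 = 6)
x - 54*z = -56 - 54*6 = -56 - 324 = -380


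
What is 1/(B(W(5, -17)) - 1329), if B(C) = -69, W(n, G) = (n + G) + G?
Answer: -1/1398 ≈ -0.00071531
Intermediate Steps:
W(n, G) = n + 2*G (W(n, G) = (G + n) + G = n + 2*G)
1/(B(W(5, -17)) - 1329) = 1/(-69 - 1329) = 1/(-1398) = -1/1398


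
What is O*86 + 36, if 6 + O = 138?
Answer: 11388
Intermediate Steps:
O = 132 (O = -6 + 138 = 132)
O*86 + 36 = 132*86 + 36 = 11352 + 36 = 11388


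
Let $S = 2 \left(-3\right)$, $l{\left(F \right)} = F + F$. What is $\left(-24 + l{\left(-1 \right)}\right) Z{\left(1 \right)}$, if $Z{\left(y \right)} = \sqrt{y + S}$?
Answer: $- 26 i \sqrt{5} \approx - 58.138 i$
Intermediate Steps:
$l{\left(F \right)} = 2 F$
$S = -6$
$Z{\left(y \right)} = \sqrt{-6 + y}$ ($Z{\left(y \right)} = \sqrt{y - 6} = \sqrt{-6 + y}$)
$\left(-24 + l{\left(-1 \right)}\right) Z{\left(1 \right)} = \left(-24 + 2 \left(-1\right)\right) \sqrt{-6 + 1} = \left(-24 - 2\right) \sqrt{-5} = - 26 i \sqrt{5}$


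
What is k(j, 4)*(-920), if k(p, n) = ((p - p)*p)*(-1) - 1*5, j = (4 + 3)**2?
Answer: 4600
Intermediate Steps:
j = 49 (j = 7**2 = 49)
k(p, n) = -5 (k(p, n) = (0*p)*(-1) - 5 = 0*(-1) - 5 = 0 - 5 = -5)
k(j, 4)*(-920) = -5*(-920) = 4600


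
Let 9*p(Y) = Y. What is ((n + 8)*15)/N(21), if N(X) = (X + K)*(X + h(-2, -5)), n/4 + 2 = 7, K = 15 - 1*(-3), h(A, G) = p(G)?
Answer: 315/598 ≈ 0.52676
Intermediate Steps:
p(Y) = Y/9
h(A, G) = G/9
K = 18 (K = 15 + 3 = 18)
n = 20 (n = -8 + 4*7 = -8 + 28 = 20)
N(X) = (18 + X)*(-5/9 + X) (N(X) = (X + 18)*(X + (1/9)*(-5)) = (18 + X)*(X - 5/9) = (18 + X)*(-5/9 + X))
((n + 8)*15)/N(21) = ((20 + 8)*15)/(-10 + 21**2 + (157/9)*21) = (28*15)/(-10 + 441 + 1099/3) = 420/(2392/3) = 420*(3/2392) = 315/598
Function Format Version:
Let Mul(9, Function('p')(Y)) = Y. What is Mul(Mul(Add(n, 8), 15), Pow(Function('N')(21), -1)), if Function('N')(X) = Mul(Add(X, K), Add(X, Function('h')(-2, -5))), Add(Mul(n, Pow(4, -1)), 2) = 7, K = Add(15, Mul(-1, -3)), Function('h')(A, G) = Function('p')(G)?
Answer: Rational(315, 598) ≈ 0.52676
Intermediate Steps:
Function('p')(Y) = Mul(Rational(1, 9), Y)
Function('h')(A, G) = Mul(Rational(1, 9), G)
K = 18 (K = Add(15, 3) = 18)
n = 20 (n = Add(-8, Mul(4, 7)) = Add(-8, 28) = 20)
Function('N')(X) = Mul(Add(18, X), Add(Rational(-5, 9), X)) (Function('N')(X) = Mul(Add(X, 18), Add(X, Mul(Rational(1, 9), -5))) = Mul(Add(18, X), Add(X, Rational(-5, 9))) = Mul(Add(18, X), Add(Rational(-5, 9), X)))
Mul(Mul(Add(n, 8), 15), Pow(Function('N')(21), -1)) = Mul(Mul(Add(20, 8), 15), Pow(Add(-10, Pow(21, 2), Mul(Rational(157, 9), 21)), -1)) = Mul(Mul(28, 15), Pow(Add(-10, 441, Rational(1099, 3)), -1)) = Mul(420, Pow(Rational(2392, 3), -1)) = Mul(420, Rational(3, 2392)) = Rational(315, 598)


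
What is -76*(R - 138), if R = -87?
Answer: 17100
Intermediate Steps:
-76*(R - 138) = -76*(-87 - 138) = -76*(-225) = 17100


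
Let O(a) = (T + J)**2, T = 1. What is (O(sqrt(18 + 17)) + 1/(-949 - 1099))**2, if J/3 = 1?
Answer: 1073676289/4194304 ≈ 255.98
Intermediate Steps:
J = 3 (J = 3*1 = 3)
O(a) = 16 (O(a) = (1 + 3)**2 = 4**2 = 16)
(O(sqrt(18 + 17)) + 1/(-949 - 1099))**2 = (16 + 1/(-949 - 1099))**2 = (16 + 1/(-2048))**2 = (16 - 1/2048)**2 = (32767/2048)**2 = 1073676289/4194304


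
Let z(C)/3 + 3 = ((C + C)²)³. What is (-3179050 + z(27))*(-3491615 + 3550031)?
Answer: 4345072906890864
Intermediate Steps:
z(C) = -9 + 192*C⁶ (z(C) = -9 + 3*((C + C)²)³ = -9 + 3*((2*C)²)³ = -9 + 3*(4*C²)³ = -9 + 3*(64*C⁶) = -9 + 192*C⁶)
(-3179050 + z(27))*(-3491615 + 3550031) = (-3179050 + (-9 + 192*27⁶))*(-3491615 + 3550031) = (-3179050 + (-9 + 192*387420489))*58416 = (-3179050 + (-9 + 74384733888))*58416 = (-3179050 + 74384733879)*58416 = 74381554829*58416 = 4345072906890864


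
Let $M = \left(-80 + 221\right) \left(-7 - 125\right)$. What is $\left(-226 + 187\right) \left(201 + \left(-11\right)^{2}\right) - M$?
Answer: $6054$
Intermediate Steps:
$M = -18612$ ($M = 141 \left(-132\right) = -18612$)
$\left(-226 + 187\right) \left(201 + \left(-11\right)^{2}\right) - M = \left(-226 + 187\right) \left(201 + \left(-11\right)^{2}\right) - -18612 = - 39 \left(201 + 121\right) + 18612 = \left(-39\right) 322 + 18612 = -12558 + 18612 = 6054$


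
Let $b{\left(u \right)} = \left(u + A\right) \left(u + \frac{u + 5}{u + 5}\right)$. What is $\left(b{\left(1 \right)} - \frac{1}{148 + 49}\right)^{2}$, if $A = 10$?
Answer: $\frac{18774889}{38809} \approx 483.78$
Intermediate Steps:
$b{\left(u \right)} = \left(1 + u\right) \left(10 + u\right)$ ($b{\left(u \right)} = \left(u + 10\right) \left(u + \frac{u + 5}{u + 5}\right) = \left(10 + u\right) \left(u + \frac{5 + u}{5 + u}\right) = \left(10 + u\right) \left(u + 1\right) = \left(10 + u\right) \left(1 + u\right) = \left(1 + u\right) \left(10 + u\right)$)
$\left(b{\left(1 \right)} - \frac{1}{148 + 49}\right)^{2} = \left(\left(10 + 1^{2} + 11 \cdot 1\right) - \frac{1}{148 + 49}\right)^{2} = \left(\left(10 + 1 + 11\right) - \frac{1}{197}\right)^{2} = \left(22 - \frac{1}{197}\right)^{2} = \left(\frac{4333}{197}\right)^{2} = \frac{18774889}{38809}$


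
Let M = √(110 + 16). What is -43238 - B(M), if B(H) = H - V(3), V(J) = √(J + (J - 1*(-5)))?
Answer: -43238 + √11 - 3*√14 ≈ -43246.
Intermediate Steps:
V(J) = √(5 + 2*J) (V(J) = √(J + (J + 5)) = √(J + (5 + J)) = √(5 + 2*J))
M = 3*√14 (M = √126 = 3*√14 ≈ 11.225)
B(H) = H - √11 (B(H) = H - √(5 + 2*3) = H - √(5 + 6) = H - √11)
-43238 - B(M) = -43238 - (3*√14 - √11) = -43238 - (-√11 + 3*√14) = -43238 + (√11 - 3*√14) = -43238 + √11 - 3*√14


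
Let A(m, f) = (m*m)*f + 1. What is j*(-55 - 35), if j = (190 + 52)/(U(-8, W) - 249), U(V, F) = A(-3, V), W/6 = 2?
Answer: 1089/16 ≈ 68.063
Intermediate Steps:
W = 12 (W = 6*2 = 12)
A(m, f) = 1 + f*m**2 (A(m, f) = m**2*f + 1 = f*m**2 + 1 = 1 + f*m**2)
U(V, F) = 1 + 9*V (U(V, F) = 1 + V*(-3)**2 = 1 + V*9 = 1 + 9*V)
j = -121/160 (j = (190 + 52)/((1 + 9*(-8)) - 249) = 242/((1 - 72) - 249) = 242/(-71 - 249) = 242/(-320) = 242*(-1/320) = -121/160 ≈ -0.75625)
j*(-55 - 35) = -121*(-55 - 35)/160 = -121/160*(-90) = 1089/16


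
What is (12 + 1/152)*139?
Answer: 253675/152 ≈ 1668.9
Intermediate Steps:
(12 + 1/152)*139 = (1825/152)*139 = 253675/152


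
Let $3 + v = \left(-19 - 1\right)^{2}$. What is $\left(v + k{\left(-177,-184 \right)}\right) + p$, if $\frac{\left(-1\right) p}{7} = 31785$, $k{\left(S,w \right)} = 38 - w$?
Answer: $-221876$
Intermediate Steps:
$p = -222495$ ($p = \left(-7\right) 31785 = -222495$)
$v = 397$ ($v = -3 + \left(-19 - 1\right)^{2} = -3 + \left(-20\right)^{2} = -3 + 400 = 397$)
$\left(v + k{\left(-177,-184 \right)}\right) + p = \left(397 + \left(38 - -184\right)\right) - 222495 = \left(397 + \left(38 + 184\right)\right) - 222495 = \left(397 + 222\right) - 222495 = 619 - 222495 = -221876$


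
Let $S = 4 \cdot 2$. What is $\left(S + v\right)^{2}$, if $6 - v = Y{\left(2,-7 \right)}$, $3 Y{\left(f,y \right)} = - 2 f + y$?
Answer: $\frac{2809}{9} \approx 312.11$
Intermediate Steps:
$S = 8$
$Y{\left(f,y \right)} = - \frac{2 f}{3} + \frac{y}{3}$ ($Y{\left(f,y \right)} = \frac{- 2 f + y}{3} = \frac{y - 2 f}{3} = - \frac{2 f}{3} + \frac{y}{3}$)
$v = \frac{29}{3}$ ($v = 6 - \left(\left(- \frac{2}{3}\right) 2 + \frac{1}{3} \left(-7\right)\right) = 6 - \left(- \frac{4}{3} - \frac{7}{3}\right) = 6 - - \frac{11}{3} = 6 + \frac{11}{3} = \frac{29}{3} \approx 9.6667$)
$\left(S + v\right)^{2} = \left(8 + \frac{29}{3}\right)^{2} = \left(\frac{53}{3}\right)^{2} = \frac{2809}{9}$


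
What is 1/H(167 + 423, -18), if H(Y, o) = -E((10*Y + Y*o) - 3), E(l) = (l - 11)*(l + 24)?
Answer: -1/22245066 ≈ -4.4954e-8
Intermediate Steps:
E(l) = (-11 + l)*(24 + l)
H(Y, o) = 303 - (-3 + 10*Y + Y*o)**2 - 130*Y - 13*Y*o (H(Y, o) = -(-264 + ((10*Y + Y*o) - 3)**2 + 13*((10*Y + Y*o) - 3)) = -(-264 + (-3 + 10*Y + Y*o)**2 + 13*(-3 + 10*Y + Y*o)) = -(-264 + (-3 + 10*Y + Y*o)**2 + (-39 + 130*Y + 13*Y*o)) = -(-303 + (-3 + 10*Y + Y*o)**2 + 130*Y + 13*Y*o) = 303 - (-3 + 10*Y + Y*o)**2 - 130*Y - 13*Y*o)
1/H(167 + 423, -18) = 1/(303 - (-3 + 10*(167 + 423) + (167 + 423)*(-18))**2 - 130*(167 + 423) - 13*(167 + 423)*(-18)) = 1/(303 - (-3 + 10*590 + 590*(-18))**2 - 130*590 - 13*590*(-18)) = 1/(303 - (-3 + 5900 - 10620)**2 - 76700 + 138060) = 1/(303 - 1*(-4723)**2 - 76700 + 138060) = 1/(303 - 1*22306729 - 76700 + 138060) = 1/(303 - 22306729 - 76700 + 138060) = 1/(-22245066) = -1/22245066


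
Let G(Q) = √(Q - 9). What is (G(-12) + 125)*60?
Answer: 7500 + 60*I*√21 ≈ 7500.0 + 274.95*I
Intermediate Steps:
G(Q) = √(-9 + Q)
(G(-12) + 125)*60 = (√(-9 - 12) + 125)*60 = (√(-21) + 125)*60 = (I*√21 + 125)*60 = (125 + I*√21)*60 = 7500 + 60*I*√21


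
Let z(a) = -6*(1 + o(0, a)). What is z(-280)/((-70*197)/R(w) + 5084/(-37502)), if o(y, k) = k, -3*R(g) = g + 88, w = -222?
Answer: -2103074658/388034749 ≈ -5.4198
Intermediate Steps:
R(g) = -88/3 - g/3 (R(g) = -(g + 88)/3 = -(88 + g)/3 = -88/3 - g/3)
z(a) = -6 - 6*a (z(a) = -6*(1 + a) = -6 - 6*a)
z(-280)/((-70*197)/R(w) + 5084/(-37502)) = (-6 - 6*(-280))/((-70*197)/(-88/3 - 1/3*(-222)) + 5084/(-37502)) = (-6 + 1680)/(-13790/(-88/3 + 74) + 5084*(-1/37502)) = 1674/(-13790/134/3 - 2542/18751) = 1674/(-13790*3/134 - 2542/18751) = 1674/(-20685/67 - 2542/18751) = 1674/(-388034749/1256317) = 1674*(-1256317/388034749) = -2103074658/388034749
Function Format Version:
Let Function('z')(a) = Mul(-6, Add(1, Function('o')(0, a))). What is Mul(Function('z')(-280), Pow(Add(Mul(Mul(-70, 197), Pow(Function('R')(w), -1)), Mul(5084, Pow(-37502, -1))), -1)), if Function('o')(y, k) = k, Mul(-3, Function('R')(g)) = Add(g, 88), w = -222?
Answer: Rational(-2103074658, 388034749) ≈ -5.4198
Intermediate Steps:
Function('R')(g) = Add(Rational(-88, 3), Mul(Rational(-1, 3), g)) (Function('R')(g) = Mul(Rational(-1, 3), Add(g, 88)) = Mul(Rational(-1, 3), Add(88, g)) = Add(Rational(-88, 3), Mul(Rational(-1, 3), g)))
Function('z')(a) = Add(-6, Mul(-6, a)) (Function('z')(a) = Mul(-6, Add(1, a)) = Add(-6, Mul(-6, a)))
Mul(Function('z')(-280), Pow(Add(Mul(Mul(-70, 197), Pow(Function('R')(w), -1)), Mul(5084, Pow(-37502, -1))), -1)) = Mul(Add(-6, Mul(-6, -280)), Pow(Add(Mul(Mul(-70, 197), Pow(Add(Rational(-88, 3), Mul(Rational(-1, 3), -222)), -1)), Mul(5084, Pow(-37502, -1))), -1)) = Mul(Add(-6, 1680), Pow(Add(Mul(-13790, Pow(Add(Rational(-88, 3), 74), -1)), Mul(5084, Rational(-1, 37502))), -1)) = Mul(1674, Pow(Add(Mul(-13790, Pow(Rational(134, 3), -1)), Rational(-2542, 18751)), -1)) = Mul(1674, Pow(Add(Mul(-13790, Rational(3, 134)), Rational(-2542, 18751)), -1)) = Mul(1674, Pow(Add(Rational(-20685, 67), Rational(-2542, 18751)), -1)) = Mul(1674, Pow(Rational(-388034749, 1256317), -1)) = Mul(1674, Rational(-1256317, 388034749)) = Rational(-2103074658, 388034749)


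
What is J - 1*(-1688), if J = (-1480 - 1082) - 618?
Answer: -1492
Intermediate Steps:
J = -3180 (J = -2562 - 618 = -3180)
J - 1*(-1688) = -3180 - 1*(-1688) = -3180 + 1688 = -1492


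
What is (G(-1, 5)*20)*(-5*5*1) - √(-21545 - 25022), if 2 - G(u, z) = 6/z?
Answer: -400 - I*√46567 ≈ -400.0 - 215.79*I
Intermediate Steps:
G(u, z) = 2 - 6/z
(G(-1, 5)*20)*(-5*5*1) - √(-21545 - 25022) = ((2 - 6/5)*20)*(-5*5*1) - √(-21545 - 25022) = ((2 - 6*⅕)*20)*(-25*1) - √(-46567) = ((2 - 6/5)*20)*(-25) - I*√46567 = ((⅘)*20)*(-25) - I*√46567 = 16*(-25) - I*√46567 = -400 - I*√46567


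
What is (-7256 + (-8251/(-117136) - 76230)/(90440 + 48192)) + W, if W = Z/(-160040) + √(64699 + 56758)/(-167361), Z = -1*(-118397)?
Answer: -2357582460531004073/324857153029760 - √121457/167361 ≈ -7257.3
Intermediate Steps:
Z = 118397
W = -118397/160040 - √121457/167361 (W = 118397/(-160040) + √(64699 + 56758)/(-167361) = 118397*(-1/160040) + √121457*(-1/167361) = -118397/160040 - √121457/167361 ≈ -0.74188)
(-7256 + (-8251/(-117136) - 76230)/(90440 + 48192)) + W = (-7256 + (-8251/(-117136) - 76230)/(90440 + 48192)) + (-118397/160040 - √121457/167361) = (-7256 + (-8251*(-1/117136) - 76230)/138632) + (-118397/160040 - √121457/167361) = (-7256 + (8251/117136 - 76230)*(1/138632)) + (-118397/160040 - √121457/167361) = (-7256 - 8929269029/117136*1/138632) + (-118397/160040 - √121457/167361) = (-7256 - 8929269029/16238797952) + (-118397/160040 - √121457/167361) = -117837647208741/16238797952 + (-118397/160040 - √121457/167361) = -2357582460531004073/324857153029760 - √121457/167361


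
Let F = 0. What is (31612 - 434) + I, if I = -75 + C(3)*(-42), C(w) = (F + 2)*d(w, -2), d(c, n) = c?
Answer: 30851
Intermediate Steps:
C(w) = 2*w (C(w) = (0 + 2)*w = 2*w)
I = -327 (I = -75 + (2*3)*(-42) = -75 + 6*(-42) = -75 - 252 = -327)
(31612 - 434) + I = (31612 - 434) - 327 = 31178 - 327 = 30851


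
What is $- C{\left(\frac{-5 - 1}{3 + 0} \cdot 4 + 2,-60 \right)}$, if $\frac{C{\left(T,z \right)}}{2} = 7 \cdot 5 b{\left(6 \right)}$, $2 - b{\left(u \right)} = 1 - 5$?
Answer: $-420$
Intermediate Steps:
$b{\left(u \right)} = 6$ ($b{\left(u \right)} = 2 - \left(1 - 5\right) = 2 - -4 = 2 + 4 = 6$)
$C{\left(T,z \right)} = 420$ ($C{\left(T,z \right)} = 2 \cdot 7 \cdot 5 \cdot 6 = 2 \cdot 35 \cdot 6 = 2 \cdot 210 = 420$)
$- C{\left(\frac{-5 - 1}{3 + 0} \cdot 4 + 2,-60 \right)} = \left(-1\right) 420 = -420$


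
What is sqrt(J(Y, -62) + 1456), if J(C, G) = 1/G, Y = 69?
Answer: sqrt(5596802)/62 ≈ 38.157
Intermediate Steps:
sqrt(J(Y, -62) + 1456) = sqrt(1/(-62) + 1456) = sqrt(-1/62 + 1456) = sqrt(90271/62) = sqrt(5596802)/62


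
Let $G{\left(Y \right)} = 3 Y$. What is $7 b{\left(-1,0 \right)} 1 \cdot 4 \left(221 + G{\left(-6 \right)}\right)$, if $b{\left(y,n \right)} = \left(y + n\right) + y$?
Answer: $-11368$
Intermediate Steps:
$b{\left(y,n \right)} = n + 2 y$ ($b{\left(y,n \right)} = \left(n + y\right) + y = n + 2 y$)
$7 b{\left(-1,0 \right)} 1 \cdot 4 \left(221 + G{\left(-6 \right)}\right) = 7 \left(0 + 2 \left(-1\right)\right) 1 \cdot 4 \left(221 + 3 \left(-6\right)\right) = 7 \left(0 - 2\right) 1 \cdot 4 \left(221 - 18\right) = 7 \left(-2\right) 1 \cdot 4 \cdot 203 = 7 \left(\left(-2\right) 4\right) 203 = 7 \left(-8\right) 203 = \left(-56\right) 203 = -11368$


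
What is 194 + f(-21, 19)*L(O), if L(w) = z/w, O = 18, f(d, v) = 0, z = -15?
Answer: 194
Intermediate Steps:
L(w) = -15/w
194 + f(-21, 19)*L(O) = 194 + 0*(-15/18) = 194 + 0*(-15*1/18) = 194 + 0*(-5/6) = 194 + 0 = 194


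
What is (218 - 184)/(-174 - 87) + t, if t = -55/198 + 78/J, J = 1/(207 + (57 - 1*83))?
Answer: 2456461/174 ≈ 14118.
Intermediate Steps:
J = 1/181 (J = 1/(207 + (57 - 83)) = 1/(207 - 26) = 1/181 ≈ 0.0055249)
t = 254119/18 (t = -55/198 + 78/(1/181) = -55*1/198 + 78*181 = -5/18 + 14118 = 254119/18 ≈ 14118.)
(218 - 184)/(-174 - 87) + t = (218 - 184)/(-174 - 87) + 254119/18 = 34/(-261) + 254119/18 = 34*(-1/261) + 254119/18 = -34/261 + 254119/18 = 2456461/174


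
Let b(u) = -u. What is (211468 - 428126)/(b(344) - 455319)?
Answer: 16666/35051 ≈ 0.47548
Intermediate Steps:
(211468 - 428126)/(b(344) - 455319) = (211468 - 428126)/(-1*344 - 455319) = -216658/(-344 - 455319) = -216658/(-455663) = -216658*(-1/455663) = 16666/35051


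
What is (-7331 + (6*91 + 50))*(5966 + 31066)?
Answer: -249410520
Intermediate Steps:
(-7331 + (6*91 + 50))*(5966 + 31066) = (-7331 + (546 + 50))*37032 = (-7331 + 596)*37032 = -6735*37032 = -249410520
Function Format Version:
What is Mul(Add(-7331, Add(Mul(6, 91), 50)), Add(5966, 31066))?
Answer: -249410520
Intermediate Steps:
Mul(Add(-7331, Add(Mul(6, 91), 50)), Add(5966, 31066)) = Mul(Add(-7331, Add(546, 50)), 37032) = Mul(Add(-7331, 596), 37032) = Mul(-6735, 37032) = -249410520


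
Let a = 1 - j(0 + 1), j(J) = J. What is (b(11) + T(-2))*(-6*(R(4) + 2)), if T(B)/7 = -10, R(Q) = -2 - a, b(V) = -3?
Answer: 0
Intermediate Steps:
a = 0 (a = 1 - (0 + 1) = 1 - 1*1 = 1 - 1 = 0)
R(Q) = -2 (R(Q) = -2 - 1*0 = -2 + 0 = -2)
T(B) = -70 (T(B) = 7*(-10) = -70)
(b(11) + T(-2))*(-6*(R(4) + 2)) = (-3 - 70)*(-6*(-2 + 2)) = -(-438)*0 = -73*0 = 0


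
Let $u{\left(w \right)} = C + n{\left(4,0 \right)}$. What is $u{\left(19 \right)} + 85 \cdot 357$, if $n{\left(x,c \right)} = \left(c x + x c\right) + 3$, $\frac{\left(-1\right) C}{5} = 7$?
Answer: $30313$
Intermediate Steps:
$C = -35$ ($C = \left(-5\right) 7 = -35$)
$n{\left(x,c \right)} = 3 + 2 c x$ ($n{\left(x,c \right)} = \left(c x + c x\right) + 3 = 2 c x + 3 = 3 + 2 c x$)
$u{\left(w \right)} = -32$ ($u{\left(w \right)} = -35 + \left(3 + 2 \cdot 0 \cdot 4\right) = -35 + \left(3 + 0\right) = -35 + 3 = -32$)
$u{\left(19 \right)} + 85 \cdot 357 = -32 + 85 \cdot 357 = -32 + 30345 = 30313$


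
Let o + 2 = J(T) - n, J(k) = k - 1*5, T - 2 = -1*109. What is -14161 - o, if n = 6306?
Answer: -7741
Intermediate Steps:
T = -107 (T = 2 - 1*109 = 2 - 109 = -107)
J(k) = -5 + k (J(k) = k - 5 = -5 + k)
o = -6420 (o = -2 + ((-5 - 107) - 1*6306) = -2 + (-112 - 6306) = -2 - 6418 = -6420)
-14161 - o = -14161 - 1*(-6420) = -14161 + 6420 = -7741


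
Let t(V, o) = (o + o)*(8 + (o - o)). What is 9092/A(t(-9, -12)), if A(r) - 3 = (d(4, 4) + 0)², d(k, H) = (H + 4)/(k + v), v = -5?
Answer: 9092/67 ≈ 135.70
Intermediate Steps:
d(k, H) = (4 + H)/(-5 + k) (d(k, H) = (H + 4)/(k - 5) = (4 + H)/(-5 + k))
t(V, o) = 16*o (t(V, o) = (2*o)*(8 + 0) = (2*o)*8 = 16*o)
A(r) = 67 (A(r) = 3 + ((4 + 4)/(-5 + 4) + 0)² = 3 + (8/(-1) + 0)² = 3 + (-1*8 + 0)² = 3 + (-8 + 0)² = 3 + (-8)² = 3 + 64 = 67)
9092/A(t(-9, -12)) = 9092/67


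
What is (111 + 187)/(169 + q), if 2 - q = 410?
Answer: -298/239 ≈ -1.2469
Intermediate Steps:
q = -408 (q = 2 - 1*410 = 2 - 410 = -408)
(111 + 187)/(169 + q) = (111 + 187)/(169 - 408) = 298/(-239) = 298*(-1/239) = -298/239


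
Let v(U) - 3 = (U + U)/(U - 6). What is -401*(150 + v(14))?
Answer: -125513/2 ≈ -62757.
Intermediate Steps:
v(U) = 3 + 2*U/(-6 + U) (v(U) = 3 + (U + U)/(U - 6) = 3 + (2*U)/(-6 + U) = 3 + 2*U/(-6 + U))
-401*(150 + v(14)) = -401*(150 + (-18 + 5*14)/(-6 + 14)) = -401*(150 + (-18 + 70)/8) = -401*(150 + (1/8)*52) = -401*(150 + 13/2) = -401*313/2 = -125513/2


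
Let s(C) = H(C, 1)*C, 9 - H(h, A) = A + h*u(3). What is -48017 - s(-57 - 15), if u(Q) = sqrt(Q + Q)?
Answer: -47441 + 5184*sqrt(6) ≈ -34743.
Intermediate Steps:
u(Q) = sqrt(2)*sqrt(Q) (u(Q) = sqrt(2*Q) = sqrt(2)*sqrt(Q))
H(h, A) = 9 - A - h*sqrt(6) (H(h, A) = 9 - (A + h*(sqrt(2)*sqrt(3))) = 9 - (A + h*sqrt(6)) = 9 + (-A - h*sqrt(6)) = 9 - A - h*sqrt(6))
s(C) = C*(8 - C*sqrt(6)) (s(C) = (9 - 1*1 - C*sqrt(6))*C = (9 - 1 - C*sqrt(6))*C = (8 - C*sqrt(6))*C = C*(8 - C*sqrt(6)))
-48017 - s(-57 - 15) = -48017 - (-57 - 15)*(8 - (-57 - 15)*sqrt(6)) = -48017 - (-72)*(8 - 1*(-72)*sqrt(6)) = -48017 - (-72)*(8 + 72*sqrt(6)) = -48017 - (-576 - 5184*sqrt(6)) = -48017 + (576 + 5184*sqrt(6)) = -47441 + 5184*sqrt(6)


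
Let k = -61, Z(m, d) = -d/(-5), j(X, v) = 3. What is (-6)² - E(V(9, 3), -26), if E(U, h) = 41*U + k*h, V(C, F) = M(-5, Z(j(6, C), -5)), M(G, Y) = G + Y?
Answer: -1304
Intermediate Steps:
Z(m, d) = d/5 (Z(m, d) = -d*(-1)/5 = -(-1)*d/5 = d/5)
V(C, F) = -6 (V(C, F) = -5 + (⅕)*(-5) = -5 - 1 = -6)
E(U, h) = -61*h + 41*U (E(U, h) = 41*U - 61*h = -61*h + 41*U)
(-6)² - E(V(9, 3), -26) = (-6)² - (-61*(-26) + 41*(-6)) = 36 - (1586 - 246) = 36 - 1*1340 = 36 - 1340 = -1304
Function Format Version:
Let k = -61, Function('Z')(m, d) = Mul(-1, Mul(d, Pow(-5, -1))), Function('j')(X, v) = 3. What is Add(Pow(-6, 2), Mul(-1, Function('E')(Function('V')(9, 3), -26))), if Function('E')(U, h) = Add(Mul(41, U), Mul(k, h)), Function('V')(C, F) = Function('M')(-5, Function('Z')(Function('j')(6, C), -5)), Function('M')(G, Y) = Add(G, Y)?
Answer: -1304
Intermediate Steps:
Function('Z')(m, d) = Mul(Rational(1, 5), d) (Function('Z')(m, d) = Mul(-1, Mul(d, Rational(-1, 5))) = Mul(-1, Mul(Rational(-1, 5), d)) = Mul(Rational(1, 5), d))
Function('V')(C, F) = -6 (Function('V')(C, F) = Add(-5, Mul(Rational(1, 5), -5)) = Add(-5, -1) = -6)
Function('E')(U, h) = Add(Mul(-61, h), Mul(41, U)) (Function('E')(U, h) = Add(Mul(41, U), Mul(-61, h)) = Add(Mul(-61, h), Mul(41, U)))
Add(Pow(-6, 2), Mul(-1, Function('E')(Function('V')(9, 3), -26))) = Add(Pow(-6, 2), Mul(-1, Add(Mul(-61, -26), Mul(41, -6)))) = Add(36, Mul(-1, Add(1586, -246))) = Add(36, Mul(-1, 1340)) = Add(36, -1340) = -1304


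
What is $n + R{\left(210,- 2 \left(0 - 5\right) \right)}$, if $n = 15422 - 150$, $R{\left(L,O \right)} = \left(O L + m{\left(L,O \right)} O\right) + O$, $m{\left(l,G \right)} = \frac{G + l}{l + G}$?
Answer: $17392$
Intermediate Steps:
$m{\left(l,G \right)} = 1$ ($m{\left(l,G \right)} = \frac{G + l}{G + l} = 1$)
$R{\left(L,O \right)} = 2 O + L O$ ($R{\left(L,O \right)} = \left(O L + 1 O\right) + O = \left(L O + O\right) + O = \left(O + L O\right) + O = 2 O + L O$)
$n = 15272$ ($n = 15422 - 150 = 15272$)
$n + R{\left(210,- 2 \left(0 - 5\right) \right)} = 15272 + - 2 \left(0 - 5\right) \left(2 + 210\right) = 15272 + \left(-2\right) \left(-5\right) 212 = 15272 + 10 \cdot 212 = 15272 + 2120 = 17392$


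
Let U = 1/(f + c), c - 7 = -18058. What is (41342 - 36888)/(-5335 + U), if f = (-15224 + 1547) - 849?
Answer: -72548979/86899148 ≈ -0.83486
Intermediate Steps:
c = -18051 (c = 7 - 18058 = -18051)
f = -14526 (f = -13677 - 849 = -14526)
U = -1/32577 (U = 1/(-14526 - 18051) = 1/(-32577) = -1/32577 ≈ -3.0697e-5)
(41342 - 36888)/(-5335 + U) = (41342 - 36888)/(-5335 - 1/32577) = 4454/(-173798296/32577) = 4454*(-32577/173798296) = -72548979/86899148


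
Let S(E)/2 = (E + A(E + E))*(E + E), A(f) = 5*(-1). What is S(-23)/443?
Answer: 2576/443 ≈ 5.8149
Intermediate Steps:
A(f) = -5
S(E) = 4*E*(-5 + E) (S(E) = 2*((E - 5)*(E + E)) = 2*((-5 + E)*(2*E)) = 2*(2*E*(-5 + E)) = 4*E*(-5 + E))
S(-23)/443 = (4*(-23)*(-5 - 23))/443 = (4*(-23)*(-28))*(1/443) = 2576*(1/443) = 2576/443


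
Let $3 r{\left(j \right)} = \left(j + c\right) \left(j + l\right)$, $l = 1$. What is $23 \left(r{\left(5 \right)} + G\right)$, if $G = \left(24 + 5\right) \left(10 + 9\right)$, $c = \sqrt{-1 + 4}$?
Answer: $12903 + 46 \sqrt{3} \approx 12983.0$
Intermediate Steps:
$c = \sqrt{3} \approx 1.732$
$G = 551$ ($G = 29 \cdot 19 = 551$)
$r{\left(j \right)} = \frac{\left(1 + j\right) \left(j + \sqrt{3}\right)}{3}$ ($r{\left(j \right)} = \frac{\left(j + \sqrt{3}\right) \left(j + 1\right)}{3} = \frac{\left(j + \sqrt{3}\right) \left(1 + j\right)}{3} = \frac{\left(1 + j\right) \left(j + \sqrt{3}\right)}{3}$)
$23 \left(r{\left(5 \right)} + G\right) = 23 \left(\left(\frac{1}{3} \cdot 5 + \frac{\sqrt{3}}{3} + \frac{5^{2}}{3} + \frac{1}{3} \cdot 5 \sqrt{3}\right) + 551\right) = 23 \left(\left(\frac{5}{3} + \frac{\sqrt{3}}{3} + \frac{1}{3} \cdot 25 + \frac{5 \sqrt{3}}{3}\right) + 551\right) = 23 \left(\left(\frac{5}{3} + \frac{\sqrt{3}}{3} + \frac{25}{3} + \frac{5 \sqrt{3}}{3}\right) + 551\right) = 23 \left(\left(10 + 2 \sqrt{3}\right) + 551\right) = 23 \left(561 + 2 \sqrt{3}\right) = 12903 + 46 \sqrt{3}$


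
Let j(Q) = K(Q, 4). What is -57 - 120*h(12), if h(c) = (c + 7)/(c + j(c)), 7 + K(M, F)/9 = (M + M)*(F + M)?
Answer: -13091/227 ≈ -57.670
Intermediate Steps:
K(M, F) = -63 + 18*M*(F + M) (K(M, F) = -63 + 9*((M + M)*(F + M)) = -63 + 9*((2*M)*(F + M)) = -63 + 9*(2*M*(F + M)) = -63 + 18*M*(F + M))
j(Q) = -63 + 18*Q**2 + 72*Q (j(Q) = -63 + 18*Q**2 + 18*4*Q = -63 + 18*Q**2 + 72*Q)
h(c) = (7 + c)/(-63 + 18*c**2 + 73*c) (h(c) = (c + 7)/(c + (-63 + 18*c**2 + 72*c)) = (7 + c)/(-63 + 18*c**2 + 73*c))
-57 - 120*h(12) = -57 - 120*(7 + 12)/(-63 + 18*12**2 + 73*12) = -57 - 120*19/(-63 + 18*144 + 876) = -57 - 120*19/(-63 + 2592 + 876) = -57 - 120*19/3405 = -57 - 152/227 = -13091/227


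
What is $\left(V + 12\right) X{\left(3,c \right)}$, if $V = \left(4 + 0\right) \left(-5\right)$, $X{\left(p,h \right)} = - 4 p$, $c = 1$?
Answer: $96$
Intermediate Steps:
$V = -20$ ($V = 4 \left(-5\right) = -20$)
$\left(V + 12\right) X{\left(3,c \right)} = \left(-20 + 12\right) \left(\left(-4\right) 3\right) = \left(-8\right) \left(-12\right) = 96$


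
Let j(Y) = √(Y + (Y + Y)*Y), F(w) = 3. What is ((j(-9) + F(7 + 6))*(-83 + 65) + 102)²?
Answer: 51876 - 5184*√17 ≈ 30502.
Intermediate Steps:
j(Y) = √(Y + 2*Y²) (j(Y) = √(Y + (2*Y)*Y) = √(Y + 2*Y²))
((j(-9) + F(7 + 6))*(-83 + 65) + 102)² = ((√(-9*(1 + 2*(-9))) + 3)*(-83 + 65) + 102)² = ((√(-9*(1 - 18)) + 3)*(-18) + 102)² = ((√(-9*(-17)) + 3)*(-18) + 102)² = ((√153 + 3)*(-18) + 102)² = ((3*√17 + 3)*(-18) + 102)² = ((3 + 3*√17)*(-18) + 102)² = ((-54 - 54*√17) + 102)² = (48 - 54*√17)²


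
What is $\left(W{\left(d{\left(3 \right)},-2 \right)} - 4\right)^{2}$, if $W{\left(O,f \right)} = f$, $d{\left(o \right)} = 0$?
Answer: $36$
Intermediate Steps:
$\left(W{\left(d{\left(3 \right)},-2 \right)} - 4\right)^{2} = \left(-2 - 4\right)^{2} = \left(-6\right)^{2} = 36$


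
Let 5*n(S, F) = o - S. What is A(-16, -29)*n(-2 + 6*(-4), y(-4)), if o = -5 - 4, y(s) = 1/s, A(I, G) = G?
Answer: -493/5 ≈ -98.600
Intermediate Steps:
y(s) = 1/s
o = -9
n(S, F) = -9/5 - S/5 (n(S, F) = (-9 - S)/5 = -9/5 - S/5)
A(-16, -29)*n(-2 + 6*(-4), y(-4)) = -29*(-9/5 - (-2 + 6*(-4))/5) = -29*(-9/5 - (-2 - 24)/5) = -29*(-9/5 - ⅕*(-26)) = -29*(-9/5 + 26/5) = -29*17/5 = -493/5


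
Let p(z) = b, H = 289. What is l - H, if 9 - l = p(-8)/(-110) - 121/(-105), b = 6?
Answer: -324668/1155 ≈ -281.10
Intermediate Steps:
p(z) = 6
l = 9127/1155 (l = 9 - (6/(-110) - 121/(-105)) = 9 - (6*(-1/110) - 121*(-1/105)) = 9 - (-3/55 + 121/105) = 9 - 1*1268/1155 = 9 - 1268/1155 = 9127/1155 ≈ 7.9022)
l - H = 9127/1155 - 1*289 = 9127/1155 - 289 = -324668/1155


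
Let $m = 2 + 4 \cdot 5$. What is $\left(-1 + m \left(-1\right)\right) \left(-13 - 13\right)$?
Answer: $598$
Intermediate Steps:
$m = 22$ ($m = 2 + 20 = 22$)
$\left(-1 + m \left(-1\right)\right) \left(-13 - 13\right) = \left(-1 + 22 \left(-1\right)\right) \left(-13 - 13\right) = \left(-1 - 22\right) \left(-26\right) = \left(-23\right) \left(-26\right) = 598$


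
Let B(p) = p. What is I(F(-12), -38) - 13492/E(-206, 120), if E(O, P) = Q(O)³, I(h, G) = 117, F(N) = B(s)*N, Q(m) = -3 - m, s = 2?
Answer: 978741467/8365427 ≈ 117.00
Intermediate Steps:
F(N) = 2*N
E(O, P) = (-3 - O)³
I(F(-12), -38) - 13492/E(-206, 120) = 117 - 13492/((-(3 - 206)³)) = 117 - 13492/((-1*(-203)³)) = 117 - 13492/((-1*(-8365427))) = 117 - 13492/8365427 = 978741467/8365427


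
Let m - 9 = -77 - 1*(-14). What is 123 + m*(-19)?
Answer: 1149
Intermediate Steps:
m = -54 (m = 9 + (-77 - 1*(-14)) = 9 + (-77 + 14) = 9 - 63 = -54)
123 + m*(-19) = 123 - 54*(-19) = 123 + 1026 = 1149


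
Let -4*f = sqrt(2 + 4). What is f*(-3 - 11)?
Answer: 7*sqrt(6)/2 ≈ 8.5732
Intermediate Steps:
f = -sqrt(6)/4 (f = -sqrt(2 + 4)/4 = -sqrt(6)/4 ≈ -0.61237)
f*(-3 - 11) = (-sqrt(6)/4)*(-3 - 11) = -sqrt(6)/4*(-14) = 7*sqrt(6)/2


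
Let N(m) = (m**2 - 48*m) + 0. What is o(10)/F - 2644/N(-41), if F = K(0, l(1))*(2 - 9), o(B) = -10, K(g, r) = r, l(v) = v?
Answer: 17982/25543 ≈ 0.70399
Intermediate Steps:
N(m) = m**2 - 48*m
F = -7 (F = 1*(2 - 9) = 1*(-7) = -7)
o(10)/F - 2644/N(-41) = -10/(-7) - 2644*(-1/(41*(-48 - 41))) = -10*(-1/7) - 2644/((-41*(-89))) = 10/7 - 2644/3649 = 17982/25543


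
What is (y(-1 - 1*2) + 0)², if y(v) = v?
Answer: 9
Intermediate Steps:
(y(-1 - 1*2) + 0)² = ((-1 - 1*2) + 0)² = ((-1 - 2) + 0)² = (-3 + 0)² = (-3)² = 9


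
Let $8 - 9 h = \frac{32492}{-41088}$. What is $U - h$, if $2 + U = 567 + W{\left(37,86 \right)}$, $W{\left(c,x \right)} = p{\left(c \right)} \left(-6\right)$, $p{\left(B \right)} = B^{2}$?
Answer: $- \frac{707225051}{92448} \approx -7650.0$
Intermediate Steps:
$W{\left(c,x \right)} = - 6 c^{2}$ ($W{\left(c,x \right)} = c^{2} \left(-6\right) = - 6 c^{2}$)
$h = \frac{90299}{92448}$ ($h = \frac{8}{9} - \frac{32492 \frac{1}{-41088}}{9} = \frac{8}{9} - \frac{32492 \left(- \frac{1}{41088}\right)}{9} = \frac{8}{9} - - \frac{8123}{92448} = \frac{8}{9} + \frac{8123}{92448} = \frac{90299}{92448} \approx 0.97675$)
$U = -7649$ ($U = -2 + \left(567 - 6 \cdot 37^{2}\right) = -2 + \left(567 - 8214\right) = -2 - 7647 = -7649$)
$U - h = -7649 - \frac{90299}{92448} = - \frac{707225051}{92448}$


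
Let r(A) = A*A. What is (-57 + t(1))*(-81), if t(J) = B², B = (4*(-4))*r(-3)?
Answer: -1674999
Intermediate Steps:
r(A) = A²
B = -144 (B = (4*(-4))*(-3)² = -16*9 = -144)
t(J) = 20736 (t(J) = (-144)² = 20736)
(-57 + t(1))*(-81) = (-57 + 20736)*(-81) = 20679*(-81) = -1674999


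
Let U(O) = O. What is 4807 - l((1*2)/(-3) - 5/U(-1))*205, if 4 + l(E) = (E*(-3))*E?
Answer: 51526/3 ≈ 17175.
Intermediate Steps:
l(E) = -4 - 3*E**2 (l(E) = -4 + (E*(-3))*E = -4 + (-3*E)*E = -4 - 3*E**2)
4807 - l((1*2)/(-3) - 5/U(-1))*205 = 4807 - (-4 - 3*((1*2)/(-3) - 5/(-1))**2)*205 = 4807 - (-4 - 3*(2*(-1/3) - 5*(-1))**2)*205 = 4807 - (-4 - 3*(-2/3 + 5)**2)*205 = 4807 - (-4 - 3*(13/3)**2)*205 = 4807 - (-4 - 3*169/9)*205 = 4807 - (-4 - 169/3)*205 = 4807 - (-181)*205/3 = 4807 - 1*(-37105/3) = 4807 + 37105/3 = 51526/3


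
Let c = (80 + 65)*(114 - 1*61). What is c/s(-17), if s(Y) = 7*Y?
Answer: -7685/119 ≈ -64.580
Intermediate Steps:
c = 7685 (c = 145*(114 - 61) = 145*53 = 7685)
c/s(-17) = 7685/(7*(-17)) = 7685/(-119) = -1/119*7685 = -7685/119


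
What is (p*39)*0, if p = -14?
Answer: 0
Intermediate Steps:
(p*39)*0 = -14*39*0 = -546*0 = 0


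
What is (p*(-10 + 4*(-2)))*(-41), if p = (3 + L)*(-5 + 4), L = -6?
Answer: 2214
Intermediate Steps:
p = 3 (p = (3 - 6)*(-5 + 4) = -3*(-1) = 3)
(p*(-10 + 4*(-2)))*(-41) = (3*(-10 + 4*(-2)))*(-41) = (3*(-10 - 8))*(-41) = (3*(-18))*(-41) = -54*(-41) = 2214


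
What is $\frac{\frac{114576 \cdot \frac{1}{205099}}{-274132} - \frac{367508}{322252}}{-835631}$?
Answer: $\frac{1291429992089231}{946266486557401571051} \approx 1.3648 \cdot 10^{-6}$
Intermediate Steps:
$\frac{\frac{114576 \cdot \frac{1}{205099}}{-274132} - \frac{367508}{322252}}{-835631} = \left(114576 \cdot \frac{1}{205099} \left(- \frac{1}{274132}\right) - \frac{91877}{80563}\right) \left(- \frac{1}{835631}\right) = \left(\frac{114576}{205099} \left(- \frac{1}{274132}\right) - \frac{91877}{80563}\right) \left(- \frac{1}{835631}\right) = \left(- \frac{28644}{14056049767} - \frac{91877}{80563}\right) \left(- \frac{1}{835631}\right) = \left(- \frac{1291429992089231}{1132397537378821}\right) \left(- \frac{1}{835631}\right) = \frac{1291429992089231}{946266486557401571051}$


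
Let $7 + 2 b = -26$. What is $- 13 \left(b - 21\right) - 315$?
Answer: $\frac{345}{2} \approx 172.5$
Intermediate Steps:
$b = - \frac{33}{2}$ ($b = - \frac{7}{2} + \frac{1}{2} \left(-26\right) = - \frac{7}{2} - 13 = - \frac{33}{2} \approx -16.5$)
$- 13 \left(b - 21\right) - 315 = - 13 \left(- \frac{33}{2} - 21\right) - 315 = \left(-13\right) \left(- \frac{75}{2}\right) - 315 = \frac{975}{2} - 315 = \frac{345}{2}$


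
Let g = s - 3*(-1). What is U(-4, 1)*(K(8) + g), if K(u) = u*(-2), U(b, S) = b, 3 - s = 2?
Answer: 48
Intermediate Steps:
s = 1 (s = 3 - 1*2 = 3 - 2 = 1)
g = 4 (g = 1 - 3*(-1) = 1 + 3 = 4)
K(u) = -2*u
U(-4, 1)*(K(8) + g) = -4*(-2*8 + 4) = -4*(-16 + 4) = -4*(-12) = 48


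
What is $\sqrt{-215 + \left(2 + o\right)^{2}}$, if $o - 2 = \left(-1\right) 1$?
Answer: $i \sqrt{206} \approx 14.353 i$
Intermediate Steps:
$o = 1$ ($o = 2 - 1 = 1$)
$\sqrt{-215 + \left(2 + o\right)^{2}} = \sqrt{-215 + \left(2 + 1\right)^{2}} = \sqrt{-215 + 3^{2}} = \sqrt{-215 + 9} = \sqrt{-206} = i \sqrt{206}$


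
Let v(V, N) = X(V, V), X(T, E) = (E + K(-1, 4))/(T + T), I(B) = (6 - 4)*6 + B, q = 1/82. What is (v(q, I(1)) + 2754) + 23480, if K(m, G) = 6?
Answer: 52961/2 ≈ 26481.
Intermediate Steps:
q = 1/82 ≈ 0.012195
I(B) = 12 + B (I(B) = 2*6 + B = 12 + B)
X(T, E) = (6 + E)/(2*T) (X(T, E) = (E + 6)/(T + T) = (6 + E)/((2*T)) = (6 + E)*(1/(2*T)) = (6 + E)/(2*T))
v(V, N) = (6 + V)/(2*V)
(v(q, I(1)) + 2754) + 23480 = ((6 + 1/82)/(2*(1/82)) + 2754) + 23480 = ((½)*82*(493/82) + 2754) + 23480 = (493/2 + 2754) + 23480 = 6001/2 + 23480 = 52961/2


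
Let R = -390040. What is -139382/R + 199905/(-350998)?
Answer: -7262035741/34225814980 ≈ -0.21218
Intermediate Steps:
-139382/R + 199905/(-350998) = -139382/(-390040) + 199905/(-350998) = -139382*(-1/390040) + 199905*(-1/350998) = 69691/195020 - 199905/350998 = -7262035741/34225814980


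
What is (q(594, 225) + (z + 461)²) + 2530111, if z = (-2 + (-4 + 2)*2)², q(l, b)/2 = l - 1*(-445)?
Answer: 2779198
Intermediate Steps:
q(l, b) = 890 + 2*l (q(l, b) = 2*(l - 1*(-445)) = 2*(l + 445) = 2*(445 + l) = 890 + 2*l)
z = 36 (z = (-2 - 2*2)² = (-2 - 4)² = (-6)² = 36)
(q(594, 225) + (z + 461)²) + 2530111 = ((890 + 2*594) + (36 + 461)²) + 2530111 = ((890 + 1188) + 497²) + 2530111 = (2078 + 247009) + 2530111 = 249087 + 2530111 = 2779198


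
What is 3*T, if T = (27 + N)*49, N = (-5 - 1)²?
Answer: 9261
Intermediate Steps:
N = 36 (N = (-6)² = 36)
T = 3087 (T = (27 + 36)*49 = 63*49 = 3087)
3*T = 3*3087 = 9261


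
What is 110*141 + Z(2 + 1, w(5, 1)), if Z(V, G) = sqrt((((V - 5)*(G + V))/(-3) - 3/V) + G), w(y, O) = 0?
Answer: 15511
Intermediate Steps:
Z(V, G) = sqrt(G - 3/V - (-5 + V)*(G + V)/3) (Z(V, G) = sqrt((((-5 + V)*(G + V))*(-1/3) - 3/V) + G) = sqrt((-(-5 + V)*(G + V)/3 - 3/V) + G) = sqrt((-3/V - (-5 + V)*(G + V)/3) + G) = sqrt(G - 3/V - (-5 + V)*(G + V)/3))
110*141 + Z(2 + 1, w(5, 1)) = 110*141 + sqrt(-27/(2 + 1) - 3*(2 + 1)**2 + 15*(2 + 1) + 24*0 - 3*0*(2 + 1))/3 = 15510 + sqrt(-27/3 - 3*3**2 + 15*3 + 0 - 3*0*3)/3 = 15510 + sqrt(-27*1/3 - 3*9 + 45 + 0 + 0)/3 = 15510 + sqrt(-9 - 27 + 45 + 0 + 0)/3 = 15510 + sqrt(9)/3 = 15510 + (1/3)*3 = 15510 + 1 = 15511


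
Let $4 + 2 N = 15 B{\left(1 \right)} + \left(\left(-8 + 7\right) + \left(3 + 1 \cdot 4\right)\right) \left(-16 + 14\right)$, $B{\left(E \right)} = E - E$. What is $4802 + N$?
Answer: $4794$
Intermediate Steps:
$B{\left(E \right)} = 0$
$N = -8$ ($N = -2 + \frac{15 \cdot 0 + \left(\left(-8 + 7\right) + \left(3 + 1 \cdot 4\right)\right) \left(-16 + 14\right)}{2} = -2 + \frac{0 + \left(-1 + \left(3 + 4\right)\right) \left(-2\right)}{2} = -2 + \frac{0 + \left(-1 + 7\right) \left(-2\right)}{2} = -2 + \frac{0 + 6 \left(-2\right)}{2} = -2 + \frac{0 - 12}{2} = -2 + \frac{1}{2} \left(-12\right) = -2 - 6 = -8$)
$4802 + N = 4802 - 8 = 4794$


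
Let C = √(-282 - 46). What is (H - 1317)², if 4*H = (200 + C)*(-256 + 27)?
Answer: 323842497/2 + 2923643*I*√82 ≈ 1.6192e+8 + 2.6475e+7*I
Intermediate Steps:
C = 2*I*√82 (C = √(-328) = 2*I*√82 ≈ 18.111*I)
H = -11450 - 229*I*√82/2 (H = ((200 + 2*I*√82)*(-256 + 27))/4 = ((200 + 2*I*√82)*(-229))/4 = (-45800 - 458*I*√82)/4 = -11450 - 229*I*√82/2 ≈ -11450.0 - 1036.8*I)
(H - 1317)² = ((-11450 - 229*I*√82/2) - 1317)² = (-12767 - 229*I*√82/2)²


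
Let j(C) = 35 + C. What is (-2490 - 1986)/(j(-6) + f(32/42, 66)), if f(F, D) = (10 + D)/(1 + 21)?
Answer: -16412/119 ≈ -137.92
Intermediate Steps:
f(F, D) = 5/11 + D/22 (f(F, D) = (10 + D)/22 = (10 + D)*(1/22) = 5/11 + D/22)
(-2490 - 1986)/(j(-6) + f(32/42, 66)) = (-2490 - 1986)/((35 - 6) + (5/11 + (1/22)*66)) = -4476/(29 + (5/11 + 3)) = -4476/(29 + 38/11) = -4476/357/11 = -4476*11/357 = -16412/119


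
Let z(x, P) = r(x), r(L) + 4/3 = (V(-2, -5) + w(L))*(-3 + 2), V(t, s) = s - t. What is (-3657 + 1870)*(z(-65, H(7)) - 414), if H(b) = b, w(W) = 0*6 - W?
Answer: 2558984/3 ≈ 8.5300e+5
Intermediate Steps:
w(W) = -W (w(W) = 0 - W = -W)
r(L) = 5/3 + L (r(L) = -4/3 + ((-5 - 1*(-2)) - L)*(-3 + 2) = -4/3 + ((-5 + 2) - L)*(-1) = -4/3 + (-3 - L)*(-1) = -4/3 + (3 + L) = 5/3 + L)
z(x, P) = 5/3 + x
(-3657 + 1870)*(z(-65, H(7)) - 414) = (-3657 + 1870)*((5/3 - 65) - 414) = -1787*(-190/3 - 414) = -1787*(-1432/3) = 2558984/3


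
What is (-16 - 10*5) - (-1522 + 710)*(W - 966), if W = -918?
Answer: -1529874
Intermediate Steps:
(-16 - 10*5) - (-1522 + 710)*(W - 966) = (-16 - 10*5) - (-1522 + 710)*(-918 - 966) = (-16 - 50) - (-812)*(-1884) = -66 - 1*1529808 = -66 - 1529808 = -1529874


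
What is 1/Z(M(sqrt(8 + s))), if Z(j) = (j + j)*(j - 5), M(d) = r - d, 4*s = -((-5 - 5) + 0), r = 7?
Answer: -7/143 - 9*sqrt(42)/1001 ≈ -0.10722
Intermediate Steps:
s = 5/2 (s = (-((-5 - 5) + 0))/4 = (-(-10 + 0))/4 = (-1*(-10))/4 = (1/4)*10 = 5/2 ≈ 2.5000)
M(d) = 7 - d
Z(j) = 2*j*(-5 + j) (Z(j) = (2*j)*(-5 + j) = 2*j*(-5 + j))
1/Z(M(sqrt(8 + s))) = 1/(2*(7 - sqrt(8 + 5/2))*(-5 + (7 - sqrt(8 + 5/2)))) = 1/(2*(7 - sqrt(21/2))*(-5 + (7 - sqrt(21/2)))) = 1/(2*(7 - sqrt(42)/2)*(-5 + (7 - sqrt(42)/2))) = 1/(2*(7 - sqrt(42)/2)*(2 - sqrt(42)/2)) = 1/(2*(2 - sqrt(42)/2)*(7 - sqrt(42)/2))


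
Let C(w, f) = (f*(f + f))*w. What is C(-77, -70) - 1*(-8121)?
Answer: -746479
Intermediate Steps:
C(w, f) = 2*w*f**2 (C(w, f) = (f*(2*f))*w = (2*f**2)*w = 2*w*f**2)
C(-77, -70) - 1*(-8121) = 2*(-77)*(-70)**2 - 1*(-8121) = 2*(-77)*4900 + 8121 = -754600 + 8121 = -746479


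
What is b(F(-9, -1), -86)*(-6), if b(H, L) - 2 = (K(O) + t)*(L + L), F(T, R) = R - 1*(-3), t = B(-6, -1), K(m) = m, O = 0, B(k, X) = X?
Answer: -1044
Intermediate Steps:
t = -1
F(T, R) = 3 + R (F(T, R) = R + 3 = 3 + R)
b(H, L) = 2 - 2*L (b(H, L) = 2 + (0 - 1)*(L + L) = 2 - 2*L)
b(F(-9, -1), -86)*(-6) = (2 - 2*(-86))*(-6) = (2 + 172)*(-6) = 174*(-6) = -1044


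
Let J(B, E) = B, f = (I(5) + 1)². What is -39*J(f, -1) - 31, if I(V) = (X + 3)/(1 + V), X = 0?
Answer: -475/4 ≈ -118.75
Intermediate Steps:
I(V) = 3/(1 + V) (I(V) = (0 + 3)/(1 + V) = 3/(1 + V))
f = 9/4 (f = (3/(1 + 5) + 1)² = (3/6 + 1)² = (3*(⅙) + 1)² = (½ + 1)² = (3/2)² = 9/4 ≈ 2.2500)
-39*J(f, -1) - 31 = -39*9/4 - 31 = -351/4 - 31 = -475/4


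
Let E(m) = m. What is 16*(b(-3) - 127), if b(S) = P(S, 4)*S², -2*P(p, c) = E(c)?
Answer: -2320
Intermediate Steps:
P(p, c) = -c/2
b(S) = -2*S² (b(S) = (-½*4)*S² = -2*S²)
16*(b(-3) - 127) = 16*(-2*(-3)² - 127) = 16*(-2*9 - 127) = 16*(-18 - 127) = 16*(-145) = -2320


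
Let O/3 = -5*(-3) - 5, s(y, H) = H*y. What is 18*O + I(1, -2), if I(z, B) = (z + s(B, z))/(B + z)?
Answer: 541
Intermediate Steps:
O = 30 (O = 3*(-5*(-3) - 5) = 3*(15 - 5) = 3*10 = 30)
I(z, B) = (z + B*z)/(B + z) (I(z, B) = (z + z*B)/(B + z) = (z + B*z)/(B + z))
18*O + I(1, -2) = 18*30 + 1*(1 - 2)/(-2 + 1) = 540 + 1*(-1)/(-1) = 540 + 1*(-1)*(-1) = 540 + 1 = 541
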